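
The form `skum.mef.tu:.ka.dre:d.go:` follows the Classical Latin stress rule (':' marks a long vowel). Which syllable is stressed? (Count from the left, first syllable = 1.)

Classical Latin: stress the penult if heavy (long vowel or closed), else the antepenult.
Weights: 4 ka L, 5 dre:d H, 6 go: H.
The penult (syllable 5, dre:d) is heavy, so it takes stress.
Stress on syllable 5: skum.mef.tu:.ka.ˈdre:d.go:.

5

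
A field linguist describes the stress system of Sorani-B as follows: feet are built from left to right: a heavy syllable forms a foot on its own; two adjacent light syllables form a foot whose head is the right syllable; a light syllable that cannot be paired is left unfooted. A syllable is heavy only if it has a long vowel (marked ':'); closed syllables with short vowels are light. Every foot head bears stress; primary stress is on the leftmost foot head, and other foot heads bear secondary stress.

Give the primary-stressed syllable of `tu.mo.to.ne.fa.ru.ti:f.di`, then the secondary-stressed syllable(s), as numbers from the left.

Weights: 1 tu L, 2 mo L, 3 to L, 4 ne L, 5 fa L, 6 ru L, 7 ti:f H, 8 di L.
Parse left to right (heavy = foot alone; LL = one foot; stranded L unfooted): (tu.ˈmo) (to.ˈne) (fa.ˈru) (ˈti:f) di.
Foot heads: 2, 4, 6, 7.
Primary stress on the leftmost head = syllable 2.
Secondary stress on 4, 6, 7: tu.ˈmo.to.ˌne.fa.ˌru.ˌti:f.di.

primary 2, secondary 4, 6, 7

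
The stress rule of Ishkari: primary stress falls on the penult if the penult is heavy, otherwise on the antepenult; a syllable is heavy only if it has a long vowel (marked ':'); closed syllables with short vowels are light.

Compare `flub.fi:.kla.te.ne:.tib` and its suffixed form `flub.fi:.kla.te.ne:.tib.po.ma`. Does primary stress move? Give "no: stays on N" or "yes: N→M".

yes: 5→6

Base `flub.fi:.kla.te.ne:.tib` (6 syllables):
  Weights: 4 te L, 5 ne: H, 6 tib L.
  The penult (syllable 5, ne:) is heavy, so it takes stress.
  → primary stress on syllable 5.
Suffixed `flub.fi:.kla.te.ne:.tib.po.ma` (8 syllables):
  Weights: 6 tib L, 7 po L, 8 ma L.
  The penult (syllable 7, po) is light, so stress falls on the antepenult (syllable 6, tib).
  → primary stress on syllable 6.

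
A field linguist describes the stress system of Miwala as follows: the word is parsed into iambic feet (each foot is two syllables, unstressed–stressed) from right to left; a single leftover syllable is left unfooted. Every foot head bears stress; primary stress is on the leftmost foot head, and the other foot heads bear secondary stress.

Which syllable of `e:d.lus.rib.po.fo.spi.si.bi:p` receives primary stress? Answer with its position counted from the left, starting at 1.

Parse right to left into iambic (σˈσ) feet: (e:d.ˈlus) (rib.ˈpo) (fo.ˈspi) (si.ˈbi:p).
Foot heads (stressed positions): 2, 4, 6, 8.
End Rule Leftmost: primary stress on the leftmost head = syllable 2.
Primary stress: syllable 2 → e:d.ˈlus.rib.po.fo.spi.si.bi:p.

2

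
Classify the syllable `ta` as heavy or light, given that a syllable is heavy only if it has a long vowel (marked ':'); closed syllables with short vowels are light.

light

`ta`: short vowel, open (no coda). Short vowel → light.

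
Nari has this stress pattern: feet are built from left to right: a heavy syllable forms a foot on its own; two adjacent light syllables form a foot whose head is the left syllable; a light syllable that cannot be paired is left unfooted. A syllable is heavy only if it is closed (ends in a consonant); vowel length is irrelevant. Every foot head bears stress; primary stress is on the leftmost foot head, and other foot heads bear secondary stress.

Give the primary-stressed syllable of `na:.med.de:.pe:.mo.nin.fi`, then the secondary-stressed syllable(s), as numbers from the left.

primary 2, secondary 3, 6

Weights: 1 na: L, 2 med H, 3 de: L, 4 pe: L, 5 mo L, 6 nin H, 7 fi L.
Parse left to right (heavy = foot alone; LL = one foot; stranded L unfooted): na: (ˈmed) (ˈde:.pe:) mo (ˈnin) fi.
Foot heads: 2, 3, 6.
Primary stress on the leftmost head = syllable 2.
Secondary stress on 3, 6: na:.ˈmed.ˌde:.pe:.mo.ˌnin.fi.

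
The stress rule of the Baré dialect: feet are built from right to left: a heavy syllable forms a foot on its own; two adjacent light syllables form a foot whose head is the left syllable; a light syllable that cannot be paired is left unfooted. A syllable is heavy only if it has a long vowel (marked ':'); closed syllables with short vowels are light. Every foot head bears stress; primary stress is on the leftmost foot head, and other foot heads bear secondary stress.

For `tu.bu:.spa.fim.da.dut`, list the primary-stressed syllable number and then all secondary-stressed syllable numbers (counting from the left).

primary 2, secondary 3, 5

Weights: 1 tu L, 2 bu: H, 3 spa L, 4 fim L, 5 da L, 6 dut L.
Parse right to left (heavy = foot alone; LL = one foot; stranded L unfooted): tu (ˈbu:) (ˈspa.fim) (ˈda.dut).
Foot heads: 2, 3, 5.
Primary stress on the leftmost head = syllable 2.
Secondary stress on 3, 5: tu.ˈbu:.ˌspa.fim.ˌda.dut.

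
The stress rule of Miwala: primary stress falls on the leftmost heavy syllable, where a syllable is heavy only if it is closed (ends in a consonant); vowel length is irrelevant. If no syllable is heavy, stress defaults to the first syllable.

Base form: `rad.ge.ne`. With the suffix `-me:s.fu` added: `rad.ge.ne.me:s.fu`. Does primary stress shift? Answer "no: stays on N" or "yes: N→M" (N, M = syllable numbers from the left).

Base `rad.ge.ne` (3 syllables):
  Weights: 1 rad H, 2 ge L, 3 ne L.
  Heavy syllables in the domain: 1. The leftmost is syllable 1 (rad).
  → primary stress on syllable 1.
Suffixed `rad.ge.ne.me:s.fu` (5 syllables):
  Weights: 1 rad H, 2 ge L, 3 ne L, 4 me:s H, 5 fu L.
  Heavy syllables in the domain: 1, 4. The leftmost is syllable 1 (rad).
  → primary stress on syllable 1.

no: stays on 1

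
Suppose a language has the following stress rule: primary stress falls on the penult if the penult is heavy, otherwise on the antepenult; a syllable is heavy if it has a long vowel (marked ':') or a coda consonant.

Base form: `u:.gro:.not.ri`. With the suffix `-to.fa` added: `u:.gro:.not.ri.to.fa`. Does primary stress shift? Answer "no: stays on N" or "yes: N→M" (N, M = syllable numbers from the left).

Base `u:.gro:.not.ri` (4 syllables):
  Weights: 2 gro: H, 3 not H, 4 ri L.
  The penult (syllable 3, not) is heavy, so it takes stress.
  → primary stress on syllable 3.
Suffixed `u:.gro:.not.ri.to.fa` (6 syllables):
  Weights: 4 ri L, 5 to L, 6 fa L.
  The penult (syllable 5, to) is light, so stress falls on the antepenult (syllable 4, ri).
  → primary stress on syllable 4.

yes: 3→4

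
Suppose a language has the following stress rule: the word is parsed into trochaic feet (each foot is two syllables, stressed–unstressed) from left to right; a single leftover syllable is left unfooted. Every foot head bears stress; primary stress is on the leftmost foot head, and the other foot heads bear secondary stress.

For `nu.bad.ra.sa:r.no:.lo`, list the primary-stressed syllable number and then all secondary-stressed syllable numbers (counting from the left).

primary 1, secondary 3, 5

Parse left to right into trochaic (ˈσσ) feet: (ˈnu.bad) (ˈra.sa:r) (ˈno:.lo).
Foot heads (stressed positions): 1, 3, 5.
End Rule Leftmost: primary stress on the leftmost head = syllable 1.
Secondary stress on 3, 5: ˈnu.bad.ˌra.sa:r.ˌno:.lo.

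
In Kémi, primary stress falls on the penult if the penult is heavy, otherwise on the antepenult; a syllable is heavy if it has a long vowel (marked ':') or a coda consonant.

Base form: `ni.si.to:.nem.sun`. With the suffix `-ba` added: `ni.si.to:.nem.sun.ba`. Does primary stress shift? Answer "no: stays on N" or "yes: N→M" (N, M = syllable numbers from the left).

yes: 4→5

Base `ni.si.to:.nem.sun` (5 syllables):
  Weights: 3 to: H, 4 nem H, 5 sun H.
  The penult (syllable 4, nem) is heavy, so it takes stress.
  → primary stress on syllable 4.
Suffixed `ni.si.to:.nem.sun.ba` (6 syllables):
  Weights: 4 nem H, 5 sun H, 6 ba L.
  The penult (syllable 5, sun) is heavy, so it takes stress.
  → primary stress on syllable 5.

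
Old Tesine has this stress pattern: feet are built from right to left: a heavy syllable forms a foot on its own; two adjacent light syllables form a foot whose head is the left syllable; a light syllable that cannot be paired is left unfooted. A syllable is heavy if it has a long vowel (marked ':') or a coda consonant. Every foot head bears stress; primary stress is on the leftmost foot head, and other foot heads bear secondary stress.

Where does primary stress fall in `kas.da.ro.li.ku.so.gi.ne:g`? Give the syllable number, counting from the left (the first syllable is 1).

Weights: 1 kas H, 2 da L, 3 ro L, 4 li L, 5 ku L, 6 so L, 7 gi L, 8 ne:g H.
Parse right to left (heavy = foot alone; LL = one foot; stranded L unfooted): (ˈkas) (ˈda.ro) (ˈli.ku) (ˈso.gi) (ˈne:g).
Foot heads: 1, 2, 4, 6, 8.
Primary stress on the leftmost head = syllable 1.
Primary stress: syllable 1 → ˈkas.da.ro.li.ku.so.gi.ne:g.

1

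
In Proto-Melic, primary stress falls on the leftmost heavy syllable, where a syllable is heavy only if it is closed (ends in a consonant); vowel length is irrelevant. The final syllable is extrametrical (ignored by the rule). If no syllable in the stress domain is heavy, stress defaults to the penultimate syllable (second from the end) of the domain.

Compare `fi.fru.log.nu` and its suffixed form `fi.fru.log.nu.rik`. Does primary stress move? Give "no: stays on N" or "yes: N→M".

no: stays on 3

Base `fi.fru.log.nu` (4 syllables):
  The final syllable (4, nu) is extrametrical; the stress domain is syllables 1–3.
  Weights: 1 fi L, 2 fru L, 3 log H.
  Heavy syllables in the domain: 3. The leftmost is syllable 3 (log).
  → primary stress on syllable 3.
Suffixed `fi.fru.log.nu.rik` (5 syllables):
  The final syllable (5, rik) is extrametrical; the stress domain is syllables 1–4.
  Weights: 1 fi L, 2 fru L, 3 log H, 4 nu L.
  Heavy syllables in the domain: 3. The leftmost is syllable 3 (log).
  → primary stress on syllable 3.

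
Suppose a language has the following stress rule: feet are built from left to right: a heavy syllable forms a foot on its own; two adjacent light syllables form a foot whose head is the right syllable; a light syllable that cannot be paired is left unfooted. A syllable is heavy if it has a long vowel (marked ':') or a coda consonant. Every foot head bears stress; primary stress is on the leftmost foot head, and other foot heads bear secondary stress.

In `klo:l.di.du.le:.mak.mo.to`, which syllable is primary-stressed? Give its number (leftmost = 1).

Weights: 1 klo:l H, 2 di L, 3 du L, 4 le: H, 5 mak H, 6 mo L, 7 to L.
Parse left to right (heavy = foot alone; LL = one foot; stranded L unfooted): (ˈklo:l) (di.ˈdu) (ˈle:) (ˈmak) (mo.ˈto).
Foot heads: 1, 3, 4, 5, 7.
Primary stress on the leftmost head = syllable 1.
Primary stress: syllable 1 → ˈklo:l.di.du.le:.mak.mo.to.

1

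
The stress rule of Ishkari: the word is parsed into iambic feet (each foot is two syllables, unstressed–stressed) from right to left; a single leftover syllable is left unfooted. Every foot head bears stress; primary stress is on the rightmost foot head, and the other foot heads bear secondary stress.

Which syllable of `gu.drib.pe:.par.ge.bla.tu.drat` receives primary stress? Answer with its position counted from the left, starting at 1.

Parse right to left into iambic (σˈσ) feet: (gu.ˈdrib) (pe:.ˈpar) (ge.ˈbla) (tu.ˈdrat).
Foot heads (stressed positions): 2, 4, 6, 8.
End Rule Rightmost: primary stress on the rightmost head = syllable 8.
Primary stress: syllable 8 → gu.drib.pe:.par.ge.bla.tu.ˈdrat.

8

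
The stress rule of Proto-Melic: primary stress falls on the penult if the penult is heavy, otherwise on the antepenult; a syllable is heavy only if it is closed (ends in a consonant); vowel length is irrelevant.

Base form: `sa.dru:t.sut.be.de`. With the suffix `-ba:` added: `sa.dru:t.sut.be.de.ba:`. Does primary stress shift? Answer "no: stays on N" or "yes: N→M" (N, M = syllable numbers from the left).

Base `sa.dru:t.sut.be.de` (5 syllables):
  Weights: 3 sut H, 4 be L, 5 de L.
  The penult (syllable 4, be) is light, so stress falls on the antepenult (syllable 3, sut).
  → primary stress on syllable 3.
Suffixed `sa.dru:t.sut.be.de.ba:` (6 syllables):
  Weights: 4 be L, 5 de L, 6 ba: L.
  The penult (syllable 5, de) is light, so stress falls on the antepenult (syllable 4, be).
  → primary stress on syllable 4.

yes: 3→4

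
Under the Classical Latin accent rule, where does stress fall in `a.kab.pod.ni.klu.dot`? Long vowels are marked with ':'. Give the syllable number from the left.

Classical Latin: stress the penult if heavy (long vowel or closed), else the antepenult.
Weights: 4 ni L, 5 klu L, 6 dot H.
The penult (syllable 5, klu) is light, so stress falls on the antepenult (syllable 4, ni).
Stress on syllable 4: a.kab.pod.ˈni.klu.dot.

4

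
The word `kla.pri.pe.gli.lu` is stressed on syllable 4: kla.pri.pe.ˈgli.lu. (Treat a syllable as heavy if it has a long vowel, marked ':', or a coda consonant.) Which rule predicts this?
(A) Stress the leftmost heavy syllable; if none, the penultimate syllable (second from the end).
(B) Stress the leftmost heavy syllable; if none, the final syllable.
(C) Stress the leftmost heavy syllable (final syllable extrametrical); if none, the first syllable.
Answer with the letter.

Rule A → syllable 4 ✓.
Rule B → syllable 5 (observed: 4).
Rule C → syllable 1 (observed: 4).

A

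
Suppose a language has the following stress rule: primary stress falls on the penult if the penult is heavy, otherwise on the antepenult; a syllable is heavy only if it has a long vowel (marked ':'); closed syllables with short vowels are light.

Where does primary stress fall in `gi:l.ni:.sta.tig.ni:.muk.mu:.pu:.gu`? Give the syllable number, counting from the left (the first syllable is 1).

Weights: 7 mu: H, 8 pu: H, 9 gu L.
The penult (syllable 8, pu:) is heavy, so it takes stress.
Primary stress: syllable 8 → gi:l.ni:.sta.tig.ni:.muk.mu:.ˈpu:.gu.

8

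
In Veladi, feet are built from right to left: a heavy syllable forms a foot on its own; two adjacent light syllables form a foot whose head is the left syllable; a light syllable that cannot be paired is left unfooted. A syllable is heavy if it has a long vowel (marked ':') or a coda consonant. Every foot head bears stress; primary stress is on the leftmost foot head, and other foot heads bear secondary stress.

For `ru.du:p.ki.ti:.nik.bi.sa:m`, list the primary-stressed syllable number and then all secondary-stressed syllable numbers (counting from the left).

Weights: 1 ru L, 2 du:p H, 3 ki L, 4 ti: H, 5 nik H, 6 bi L, 7 sa:m H.
Parse right to left (heavy = foot alone; LL = one foot; stranded L unfooted): ru (ˈdu:p) ki (ˈti:) (ˈnik) bi (ˈsa:m).
Foot heads: 2, 4, 5, 7.
Primary stress on the leftmost head = syllable 2.
Secondary stress on 4, 5, 7: ru.ˈdu:p.ki.ˌti:.ˌnik.bi.ˌsa:m.

primary 2, secondary 4, 5, 7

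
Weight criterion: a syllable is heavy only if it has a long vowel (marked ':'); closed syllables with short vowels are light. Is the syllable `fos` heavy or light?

`fos`: short vowel, closed (coda /s/). Short vowel → light.

light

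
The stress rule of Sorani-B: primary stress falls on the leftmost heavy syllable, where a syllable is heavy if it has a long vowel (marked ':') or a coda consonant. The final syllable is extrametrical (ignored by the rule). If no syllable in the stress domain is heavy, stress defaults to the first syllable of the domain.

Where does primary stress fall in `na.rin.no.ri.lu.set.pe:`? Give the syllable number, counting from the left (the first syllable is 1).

The final syllable (7, pe:) is extrametrical; the stress domain is syllables 1–6.
Weights: 1 na L, 2 rin H, 3 no L, 4 ri L, 5 lu L, 6 set H.
Heavy syllables in the domain: 2, 6. The leftmost is syllable 2 (rin).
Primary stress: syllable 2 → na.ˈrin.no.ri.lu.set.pe:.

2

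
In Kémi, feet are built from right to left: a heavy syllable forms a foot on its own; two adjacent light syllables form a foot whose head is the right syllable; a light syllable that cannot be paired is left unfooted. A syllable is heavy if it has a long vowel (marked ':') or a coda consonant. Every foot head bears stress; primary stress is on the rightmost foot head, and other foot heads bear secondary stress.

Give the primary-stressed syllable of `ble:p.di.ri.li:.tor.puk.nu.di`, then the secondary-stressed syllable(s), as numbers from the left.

primary 8, secondary 1, 3, 4, 5, 6

Weights: 1 ble:p H, 2 di L, 3 ri L, 4 li: H, 5 tor H, 6 puk H, 7 nu L, 8 di L.
Parse right to left (heavy = foot alone; LL = one foot; stranded L unfooted): (ˈble:p) (di.ˈri) (ˈli:) (ˈtor) (ˈpuk) (nu.ˈdi).
Foot heads: 1, 3, 4, 5, 6, 8.
Primary stress on the rightmost head = syllable 8.
Secondary stress on 1, 3, 4, 5, 6: ˌble:p.di.ˌri.ˌli:.ˌtor.ˌpuk.nu.ˈdi.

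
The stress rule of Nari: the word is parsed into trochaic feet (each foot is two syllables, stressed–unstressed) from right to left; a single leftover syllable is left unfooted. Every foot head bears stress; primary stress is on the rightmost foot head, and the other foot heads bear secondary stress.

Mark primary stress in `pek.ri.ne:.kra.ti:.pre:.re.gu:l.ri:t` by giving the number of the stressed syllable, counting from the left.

8

Parse right to left into trochaic (ˈσσ) feet: pek (ˈri.ne:) (ˈkra.ti:) (ˈpre:.re) (ˈgu:l.ri:t). Syllable 1 is left unfooted.
Foot heads (stressed positions): 2, 4, 6, 8.
End Rule Rightmost: primary stress on the rightmost head = syllable 8.
Primary stress: syllable 8 → pek.ri.ne:.kra.ti:.pre:.re.ˈgu:l.ri:t.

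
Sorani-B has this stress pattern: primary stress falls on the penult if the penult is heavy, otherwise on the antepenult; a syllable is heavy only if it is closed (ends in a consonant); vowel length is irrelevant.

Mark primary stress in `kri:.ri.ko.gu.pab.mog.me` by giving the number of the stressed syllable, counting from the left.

Weights: 5 pab H, 6 mog H, 7 me L.
The penult (syllable 6, mog) is heavy, so it takes stress.
Primary stress: syllable 6 → kri:.ri.ko.gu.pab.ˈmog.me.

6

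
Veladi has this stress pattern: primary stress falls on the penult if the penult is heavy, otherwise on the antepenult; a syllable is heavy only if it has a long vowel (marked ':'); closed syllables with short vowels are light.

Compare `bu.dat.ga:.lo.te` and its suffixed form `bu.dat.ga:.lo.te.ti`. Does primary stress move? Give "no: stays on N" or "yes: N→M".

yes: 3→4

Base `bu.dat.ga:.lo.te` (5 syllables):
  Weights: 3 ga: H, 4 lo L, 5 te L.
  The penult (syllable 4, lo) is light, so stress falls on the antepenult (syllable 3, ga:).
  → primary stress on syllable 3.
Suffixed `bu.dat.ga:.lo.te.ti` (6 syllables):
  Weights: 4 lo L, 5 te L, 6 ti L.
  The penult (syllable 5, te) is light, so stress falls on the antepenult (syllable 4, lo).
  → primary stress on syllable 4.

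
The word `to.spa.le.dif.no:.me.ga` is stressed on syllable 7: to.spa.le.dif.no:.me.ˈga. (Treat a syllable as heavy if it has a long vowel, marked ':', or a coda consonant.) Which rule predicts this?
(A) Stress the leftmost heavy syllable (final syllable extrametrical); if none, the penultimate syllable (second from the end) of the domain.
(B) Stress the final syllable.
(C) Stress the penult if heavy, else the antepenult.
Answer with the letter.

B

Rule A → syllable 4 (observed: 7).
Rule B → syllable 7 ✓.
Rule C → syllable 5 (observed: 7).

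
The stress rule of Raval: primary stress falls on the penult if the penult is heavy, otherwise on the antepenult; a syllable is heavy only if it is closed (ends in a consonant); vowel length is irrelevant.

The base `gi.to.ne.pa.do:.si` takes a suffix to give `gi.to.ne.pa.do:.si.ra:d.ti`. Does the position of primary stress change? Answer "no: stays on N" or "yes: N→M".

Base `gi.to.ne.pa.do:.si` (6 syllables):
  Weights: 4 pa L, 5 do: L, 6 si L.
  The penult (syllable 5, do:) is light, so stress falls on the antepenult (syllable 4, pa).
  → primary stress on syllable 4.
Suffixed `gi.to.ne.pa.do:.si.ra:d.ti` (8 syllables):
  Weights: 6 si L, 7 ra:d H, 8 ti L.
  The penult (syllable 7, ra:d) is heavy, so it takes stress.
  → primary stress on syllable 7.

yes: 4→7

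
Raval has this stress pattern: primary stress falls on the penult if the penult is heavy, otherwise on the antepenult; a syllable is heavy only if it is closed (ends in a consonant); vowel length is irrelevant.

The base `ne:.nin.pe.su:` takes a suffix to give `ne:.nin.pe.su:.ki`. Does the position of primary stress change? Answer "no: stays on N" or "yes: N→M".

yes: 2→3

Base `ne:.nin.pe.su:` (4 syllables):
  Weights: 2 nin H, 3 pe L, 4 su: L.
  The penult (syllable 3, pe) is light, so stress falls on the antepenult (syllable 2, nin).
  → primary stress on syllable 2.
Suffixed `ne:.nin.pe.su:.ki` (5 syllables):
  Weights: 3 pe L, 4 su: L, 5 ki L.
  The penult (syllable 4, su:) is light, so stress falls on the antepenult (syllable 3, pe).
  → primary stress on syllable 3.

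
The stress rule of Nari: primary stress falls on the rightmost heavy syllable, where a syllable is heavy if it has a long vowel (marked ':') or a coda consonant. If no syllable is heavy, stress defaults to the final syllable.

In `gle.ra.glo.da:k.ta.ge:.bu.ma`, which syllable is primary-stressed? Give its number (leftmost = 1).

Weights: 1 gle L, 2 ra L, 3 glo L, 4 da:k H, 5 ta L, 6 ge: H, 7 bu L, 8 ma L.
Heavy syllables in the domain: 4, 6. The rightmost is syllable 6 (ge:).
Primary stress: syllable 6 → gle.ra.glo.da:k.ta.ˈge:.bu.ma.

6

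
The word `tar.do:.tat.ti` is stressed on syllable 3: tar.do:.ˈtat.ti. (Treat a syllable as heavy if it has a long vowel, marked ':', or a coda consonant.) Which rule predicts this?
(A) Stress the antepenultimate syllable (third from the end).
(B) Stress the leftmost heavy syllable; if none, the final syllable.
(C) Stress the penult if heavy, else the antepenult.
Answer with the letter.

Rule A → syllable 2 (observed: 3).
Rule B → syllable 1 (observed: 3).
Rule C → syllable 3 ✓.

C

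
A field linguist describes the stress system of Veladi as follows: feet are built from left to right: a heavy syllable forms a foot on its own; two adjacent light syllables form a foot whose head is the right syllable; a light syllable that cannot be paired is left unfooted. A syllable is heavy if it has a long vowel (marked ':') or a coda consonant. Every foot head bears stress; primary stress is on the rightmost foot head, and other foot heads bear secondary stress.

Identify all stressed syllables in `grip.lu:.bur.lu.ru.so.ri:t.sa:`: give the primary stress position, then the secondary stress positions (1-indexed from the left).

primary 8, secondary 1, 2, 3, 5, 7

Weights: 1 grip H, 2 lu: H, 3 bur H, 4 lu L, 5 ru L, 6 so L, 7 ri:t H, 8 sa: H.
Parse left to right (heavy = foot alone; LL = one foot; stranded L unfooted): (ˈgrip) (ˈlu:) (ˈbur) (lu.ˈru) so (ˈri:t) (ˈsa:).
Foot heads: 1, 2, 3, 5, 7, 8.
Primary stress on the rightmost head = syllable 8.
Secondary stress on 1, 2, 3, 5, 7: ˌgrip.ˌlu:.ˌbur.lu.ˌru.so.ˌri:t.ˈsa:.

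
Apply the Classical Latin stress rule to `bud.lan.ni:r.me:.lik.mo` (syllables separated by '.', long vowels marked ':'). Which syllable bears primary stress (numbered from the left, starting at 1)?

5

Classical Latin: stress the penult if heavy (long vowel or closed), else the antepenult.
Weights: 4 me: H, 5 lik H, 6 mo L.
The penult (syllable 5, lik) is heavy, so it takes stress.
Stress on syllable 5: bud.lan.ni:r.me:.ˈlik.mo.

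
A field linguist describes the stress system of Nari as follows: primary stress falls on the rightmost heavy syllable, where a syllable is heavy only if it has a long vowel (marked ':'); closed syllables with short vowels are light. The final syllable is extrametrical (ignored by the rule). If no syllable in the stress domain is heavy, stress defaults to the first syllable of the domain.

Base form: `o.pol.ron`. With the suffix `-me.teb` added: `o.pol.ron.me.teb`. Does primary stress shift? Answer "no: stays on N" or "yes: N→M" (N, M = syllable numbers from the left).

no: stays on 1

Base `o.pol.ron` (3 syllables):
  The final syllable (3, ron) is extrametrical; the stress domain is syllables 1–2.
  Weights: 1 o L, 2 pol L.
  No heavy syllable in the domain; default to the first syllable of the domain = syllable 1.
  → primary stress on syllable 1.
Suffixed `o.pol.ron.me.teb` (5 syllables):
  The final syllable (5, teb) is extrametrical; the stress domain is syllables 1–4.
  Weights: 1 o L, 2 pol L, 3 ron L, 4 me L.
  No heavy syllable in the domain; default to the first syllable of the domain = syllable 1.
  → primary stress on syllable 1.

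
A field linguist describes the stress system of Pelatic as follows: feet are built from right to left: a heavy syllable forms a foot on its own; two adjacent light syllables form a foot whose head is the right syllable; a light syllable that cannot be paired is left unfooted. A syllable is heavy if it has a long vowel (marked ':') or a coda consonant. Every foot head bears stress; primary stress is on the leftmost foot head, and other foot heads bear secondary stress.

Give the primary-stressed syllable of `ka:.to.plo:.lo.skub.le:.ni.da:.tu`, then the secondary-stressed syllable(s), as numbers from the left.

primary 1, secondary 3, 5, 6, 8

Weights: 1 ka: H, 2 to L, 3 plo: H, 4 lo L, 5 skub H, 6 le: H, 7 ni L, 8 da: H, 9 tu L.
Parse right to left (heavy = foot alone; LL = one foot; stranded L unfooted): (ˈka:) to (ˈplo:) lo (ˈskub) (ˈle:) ni (ˈda:) tu.
Foot heads: 1, 3, 5, 6, 8.
Primary stress on the leftmost head = syllable 1.
Secondary stress on 3, 5, 6, 8: ˈka:.to.ˌplo:.lo.ˌskub.ˌle:.ni.ˌda:.tu.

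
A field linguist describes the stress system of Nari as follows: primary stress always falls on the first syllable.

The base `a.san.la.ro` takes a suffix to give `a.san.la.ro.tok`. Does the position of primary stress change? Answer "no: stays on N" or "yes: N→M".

Base `a.san.la.ro` (4 syllables):
  The word has 4 syllables; the first syllable is syllable 1 (a).
  → primary stress on syllable 1.
Suffixed `a.san.la.ro.tok` (5 syllables):
  The word has 5 syllables; the first syllable is syllable 1 (a).
  → primary stress on syllable 1.

no: stays on 1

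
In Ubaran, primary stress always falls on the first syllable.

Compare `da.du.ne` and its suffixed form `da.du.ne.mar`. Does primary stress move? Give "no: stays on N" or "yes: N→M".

Base `da.du.ne` (3 syllables):
  The word has 3 syllables; the first syllable is syllable 1 (da).
  → primary stress on syllable 1.
Suffixed `da.du.ne.mar` (4 syllables):
  The word has 4 syllables; the first syllable is syllable 1 (da).
  → primary stress on syllable 1.

no: stays on 1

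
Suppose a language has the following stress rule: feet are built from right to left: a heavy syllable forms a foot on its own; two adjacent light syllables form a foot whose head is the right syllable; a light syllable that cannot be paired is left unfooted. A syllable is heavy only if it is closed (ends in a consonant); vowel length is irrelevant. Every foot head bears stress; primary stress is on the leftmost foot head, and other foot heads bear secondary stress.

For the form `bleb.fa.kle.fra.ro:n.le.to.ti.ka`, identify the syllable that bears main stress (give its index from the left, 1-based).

Weights: 1 bleb H, 2 fa L, 3 kle L, 4 fra L, 5 ro:n H, 6 le L, 7 to L, 8 ti L, 9 ka L.
Parse right to left (heavy = foot alone; LL = one foot; stranded L unfooted): (ˈbleb) fa (kle.ˈfra) (ˈro:n) (le.ˈto) (ti.ˈka).
Foot heads: 1, 4, 5, 7, 9.
Primary stress on the leftmost head = syllable 1.
Primary stress: syllable 1 → ˈbleb.fa.kle.fra.ro:n.le.to.ti.ka.

1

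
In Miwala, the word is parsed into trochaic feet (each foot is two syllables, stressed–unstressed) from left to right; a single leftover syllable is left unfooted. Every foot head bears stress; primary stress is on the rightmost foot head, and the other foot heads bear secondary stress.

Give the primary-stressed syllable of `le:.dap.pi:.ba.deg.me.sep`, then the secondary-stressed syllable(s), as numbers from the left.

Parse left to right into trochaic (ˈσσ) feet: (ˈle:.dap) (ˈpi:.ba) (ˈdeg.me) sep. Syllable 7 is left unfooted.
Foot heads (stressed positions): 1, 3, 5.
End Rule Rightmost: primary stress on the rightmost head = syllable 5.
Secondary stress on 1, 3: ˌle:.dap.ˌpi:.ba.ˈdeg.me.sep.

primary 5, secondary 1, 3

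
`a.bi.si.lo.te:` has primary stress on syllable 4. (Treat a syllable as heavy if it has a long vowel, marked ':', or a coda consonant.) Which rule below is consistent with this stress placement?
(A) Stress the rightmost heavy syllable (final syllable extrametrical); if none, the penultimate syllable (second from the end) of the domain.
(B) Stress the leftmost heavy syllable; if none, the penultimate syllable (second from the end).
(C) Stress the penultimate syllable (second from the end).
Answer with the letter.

C

Rule A → syllable 3 (observed: 4).
Rule B → syllable 5 (observed: 4).
Rule C → syllable 4 ✓.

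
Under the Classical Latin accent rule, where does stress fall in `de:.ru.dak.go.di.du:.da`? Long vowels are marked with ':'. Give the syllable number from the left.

Classical Latin: stress the penult if heavy (long vowel or closed), else the antepenult.
Weights: 5 di L, 6 du: H, 7 da L.
The penult (syllable 6, du:) is heavy, so it takes stress.
Stress on syllable 6: de:.ru.dak.go.di.ˈdu:.da.

6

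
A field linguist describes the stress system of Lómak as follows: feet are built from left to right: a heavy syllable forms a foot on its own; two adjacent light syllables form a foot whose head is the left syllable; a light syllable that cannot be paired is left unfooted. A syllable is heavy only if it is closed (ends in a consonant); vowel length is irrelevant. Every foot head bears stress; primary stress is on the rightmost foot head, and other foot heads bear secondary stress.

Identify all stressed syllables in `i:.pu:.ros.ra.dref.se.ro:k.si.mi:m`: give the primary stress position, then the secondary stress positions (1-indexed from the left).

primary 9, secondary 1, 3, 5, 7

Weights: 1 i: L, 2 pu: L, 3 ros H, 4 ra L, 5 dref H, 6 se L, 7 ro:k H, 8 si L, 9 mi:m H.
Parse left to right (heavy = foot alone; LL = one foot; stranded L unfooted): (ˈi:.pu:) (ˈros) ra (ˈdref) se (ˈro:k) si (ˈmi:m).
Foot heads: 1, 3, 5, 7, 9.
Primary stress on the rightmost head = syllable 9.
Secondary stress on 1, 3, 5, 7: ˌi:.pu:.ˌros.ra.ˌdref.se.ˌro:k.si.ˈmi:m.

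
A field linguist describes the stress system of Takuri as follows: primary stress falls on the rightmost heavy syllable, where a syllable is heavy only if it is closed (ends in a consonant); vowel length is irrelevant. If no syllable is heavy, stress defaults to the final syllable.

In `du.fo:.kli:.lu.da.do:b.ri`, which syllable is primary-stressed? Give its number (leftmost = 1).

Weights: 1 du L, 2 fo: L, 3 kli: L, 4 lu L, 5 da L, 6 do:b H, 7 ri L.
Heavy syllables in the domain: 6. The rightmost is syllable 6 (do:b).
Primary stress: syllable 6 → du.fo:.kli:.lu.da.ˈdo:b.ri.

6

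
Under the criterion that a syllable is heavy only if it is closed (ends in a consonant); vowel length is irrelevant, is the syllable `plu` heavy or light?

light

`plu`: short vowel, open (no coda). Open (no coda) → light.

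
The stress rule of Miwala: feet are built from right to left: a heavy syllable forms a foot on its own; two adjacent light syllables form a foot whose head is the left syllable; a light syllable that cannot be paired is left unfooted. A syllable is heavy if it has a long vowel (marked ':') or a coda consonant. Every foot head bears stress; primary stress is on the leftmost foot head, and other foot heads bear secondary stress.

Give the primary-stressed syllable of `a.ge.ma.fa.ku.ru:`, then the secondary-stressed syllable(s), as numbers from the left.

Weights: 1 a L, 2 ge L, 3 ma L, 4 fa L, 5 ku L, 6 ru: H.
Parse right to left (heavy = foot alone; LL = one foot; stranded L unfooted): a (ˈge.ma) (ˈfa.ku) (ˈru:).
Foot heads: 2, 4, 6.
Primary stress on the leftmost head = syllable 2.
Secondary stress on 4, 6: a.ˈge.ma.ˌfa.ku.ˌru:.

primary 2, secondary 4, 6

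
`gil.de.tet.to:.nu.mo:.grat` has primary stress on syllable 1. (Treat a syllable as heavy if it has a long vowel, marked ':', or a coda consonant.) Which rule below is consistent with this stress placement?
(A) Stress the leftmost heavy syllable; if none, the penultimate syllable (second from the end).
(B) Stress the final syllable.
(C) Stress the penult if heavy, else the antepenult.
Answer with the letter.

A

Rule A → syllable 1 ✓.
Rule B → syllable 7 (observed: 1).
Rule C → syllable 6 (observed: 1).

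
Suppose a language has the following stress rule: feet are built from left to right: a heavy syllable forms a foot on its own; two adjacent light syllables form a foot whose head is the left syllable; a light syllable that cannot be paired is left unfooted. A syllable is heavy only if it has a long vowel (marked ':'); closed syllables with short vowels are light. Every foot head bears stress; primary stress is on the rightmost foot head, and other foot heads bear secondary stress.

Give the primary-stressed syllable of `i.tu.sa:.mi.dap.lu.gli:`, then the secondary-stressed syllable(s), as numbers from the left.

primary 7, secondary 1, 3, 4

Weights: 1 i L, 2 tu L, 3 sa: H, 4 mi L, 5 dap L, 6 lu L, 7 gli: H.
Parse left to right (heavy = foot alone; LL = one foot; stranded L unfooted): (ˈi.tu) (ˈsa:) (ˈmi.dap) lu (ˈgli:).
Foot heads: 1, 3, 4, 7.
Primary stress on the rightmost head = syllable 7.
Secondary stress on 1, 3, 4: ˌi.tu.ˌsa:.ˌmi.dap.lu.ˈgli:.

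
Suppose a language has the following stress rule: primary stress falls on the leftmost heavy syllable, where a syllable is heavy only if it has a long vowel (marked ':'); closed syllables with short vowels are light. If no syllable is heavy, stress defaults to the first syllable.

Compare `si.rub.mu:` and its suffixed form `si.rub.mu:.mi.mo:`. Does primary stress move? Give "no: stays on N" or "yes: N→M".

Base `si.rub.mu:` (3 syllables):
  Weights: 1 si L, 2 rub L, 3 mu: H.
  Heavy syllables in the domain: 3. The leftmost is syllable 3 (mu:).
  → primary stress on syllable 3.
Suffixed `si.rub.mu:.mi.mo:` (5 syllables):
  Weights: 1 si L, 2 rub L, 3 mu: H, 4 mi L, 5 mo: H.
  Heavy syllables in the domain: 3, 5. The leftmost is syllable 3 (mu:).
  → primary stress on syllable 3.

no: stays on 3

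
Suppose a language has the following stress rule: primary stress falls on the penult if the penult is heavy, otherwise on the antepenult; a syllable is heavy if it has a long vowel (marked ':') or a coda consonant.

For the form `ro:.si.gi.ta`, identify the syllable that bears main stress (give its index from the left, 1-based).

Weights: 2 si L, 3 gi L, 4 ta L.
The penult (syllable 3, gi) is light, so stress falls on the antepenult (syllable 2, si).
Primary stress: syllable 2 → ro:.ˈsi.gi.ta.

2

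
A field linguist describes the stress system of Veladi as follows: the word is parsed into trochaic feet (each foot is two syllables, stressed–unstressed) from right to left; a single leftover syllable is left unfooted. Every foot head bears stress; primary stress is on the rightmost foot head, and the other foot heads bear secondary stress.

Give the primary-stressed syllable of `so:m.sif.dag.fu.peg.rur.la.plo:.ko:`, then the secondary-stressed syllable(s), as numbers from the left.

primary 8, secondary 2, 4, 6

Parse right to left into trochaic (ˈσσ) feet: so:m (ˈsif.dag) (ˈfu.peg) (ˈrur.la) (ˈplo:.ko:). Syllable 1 is left unfooted.
Foot heads (stressed positions): 2, 4, 6, 8.
End Rule Rightmost: primary stress on the rightmost head = syllable 8.
Secondary stress on 2, 4, 6: so:m.ˌsif.dag.ˌfu.peg.ˌrur.la.ˈplo:.ko:.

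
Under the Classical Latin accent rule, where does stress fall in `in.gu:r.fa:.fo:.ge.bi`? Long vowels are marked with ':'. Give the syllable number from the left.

4

Classical Latin: stress the penult if heavy (long vowel or closed), else the antepenult.
Weights: 4 fo: H, 5 ge L, 6 bi L.
The penult (syllable 5, ge) is light, so stress falls on the antepenult (syllable 4, fo:).
Stress on syllable 4: in.gu:r.fa:.ˈfo:.ge.bi.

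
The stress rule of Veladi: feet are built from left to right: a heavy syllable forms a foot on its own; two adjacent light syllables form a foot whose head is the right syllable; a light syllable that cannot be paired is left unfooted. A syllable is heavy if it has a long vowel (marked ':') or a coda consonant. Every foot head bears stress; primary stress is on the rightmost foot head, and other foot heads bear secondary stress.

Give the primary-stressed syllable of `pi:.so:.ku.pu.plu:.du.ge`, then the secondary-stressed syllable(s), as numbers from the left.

primary 7, secondary 1, 2, 4, 5

Weights: 1 pi: H, 2 so: H, 3 ku L, 4 pu L, 5 plu: H, 6 du L, 7 ge L.
Parse left to right (heavy = foot alone; LL = one foot; stranded L unfooted): (ˈpi:) (ˈso:) (ku.ˈpu) (ˈplu:) (du.ˈge).
Foot heads: 1, 2, 4, 5, 7.
Primary stress on the rightmost head = syllable 7.
Secondary stress on 1, 2, 4, 5: ˌpi:.ˌso:.ku.ˌpu.ˌplu:.du.ˈge.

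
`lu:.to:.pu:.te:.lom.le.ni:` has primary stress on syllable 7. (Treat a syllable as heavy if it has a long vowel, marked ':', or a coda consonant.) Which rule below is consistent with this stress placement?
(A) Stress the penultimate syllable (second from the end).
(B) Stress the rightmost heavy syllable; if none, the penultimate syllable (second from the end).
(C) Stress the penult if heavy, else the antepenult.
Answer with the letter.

B

Rule A → syllable 6 (observed: 7).
Rule B → syllable 7 ✓.
Rule C → syllable 5 (observed: 7).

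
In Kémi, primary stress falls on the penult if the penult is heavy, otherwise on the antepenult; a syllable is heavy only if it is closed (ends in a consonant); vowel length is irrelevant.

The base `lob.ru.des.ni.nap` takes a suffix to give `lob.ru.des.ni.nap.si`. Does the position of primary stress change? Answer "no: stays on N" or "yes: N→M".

yes: 3→5

Base `lob.ru.des.ni.nap` (5 syllables):
  Weights: 3 des H, 4 ni L, 5 nap H.
  The penult (syllable 4, ni) is light, so stress falls on the antepenult (syllable 3, des).
  → primary stress on syllable 3.
Suffixed `lob.ru.des.ni.nap.si` (6 syllables):
  Weights: 4 ni L, 5 nap H, 6 si L.
  The penult (syllable 5, nap) is heavy, so it takes stress.
  → primary stress on syllable 5.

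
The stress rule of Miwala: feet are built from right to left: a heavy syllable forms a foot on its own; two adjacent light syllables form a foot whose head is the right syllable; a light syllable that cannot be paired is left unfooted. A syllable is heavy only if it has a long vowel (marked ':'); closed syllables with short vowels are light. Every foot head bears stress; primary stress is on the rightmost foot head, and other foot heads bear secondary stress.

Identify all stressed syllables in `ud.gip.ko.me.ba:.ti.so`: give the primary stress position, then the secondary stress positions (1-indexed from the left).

Weights: 1 ud L, 2 gip L, 3 ko L, 4 me L, 5 ba: H, 6 ti L, 7 so L.
Parse right to left (heavy = foot alone; LL = one foot; stranded L unfooted): (ud.ˈgip) (ko.ˈme) (ˈba:) (ti.ˈso).
Foot heads: 2, 4, 5, 7.
Primary stress on the rightmost head = syllable 7.
Secondary stress on 2, 4, 5: ud.ˌgip.ko.ˌme.ˌba:.ti.ˈso.

primary 7, secondary 2, 4, 5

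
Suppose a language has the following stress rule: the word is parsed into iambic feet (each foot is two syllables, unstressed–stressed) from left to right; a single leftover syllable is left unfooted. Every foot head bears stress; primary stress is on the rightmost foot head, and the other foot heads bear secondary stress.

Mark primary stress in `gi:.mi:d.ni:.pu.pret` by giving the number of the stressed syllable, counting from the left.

Parse left to right into iambic (σˈσ) feet: (gi:.ˈmi:d) (ni:.ˈpu) pret. Syllable 5 is left unfooted.
Foot heads (stressed positions): 2, 4.
End Rule Rightmost: primary stress on the rightmost head = syllable 4.
Primary stress: syllable 4 → gi:.mi:d.ni:.ˈpu.pret.

4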